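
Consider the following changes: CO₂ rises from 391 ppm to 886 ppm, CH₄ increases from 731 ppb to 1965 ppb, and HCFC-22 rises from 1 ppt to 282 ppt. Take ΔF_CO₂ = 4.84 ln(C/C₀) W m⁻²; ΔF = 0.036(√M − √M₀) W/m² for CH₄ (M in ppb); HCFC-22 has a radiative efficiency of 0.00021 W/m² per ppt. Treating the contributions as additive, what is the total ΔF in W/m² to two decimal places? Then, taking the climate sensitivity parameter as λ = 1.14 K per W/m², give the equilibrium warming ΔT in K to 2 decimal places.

CO₂: 4.84 × ln(886/391) = 4.84 × ln(2.26598) = 4.84 × 0.81801 = 3.9592 W/m².
CH₄: 0.036 × (√1965 − √731) = 0.036 × (44.3283 − 27.0370) = 0.036 × 17.2913 = 0.6225 W/m².
HCFC-22: ΔF = 0.00021 × (282 − 1) = 0.00021 × 281 = 0.0590 W/m².
Total ΔF = 3.9592 + 0.6225 + 0.0590 = 4.6407 W/m².
ΔT = λ ΔF = 1.14 × 4.64 = 5.2896 K.

ΔF = 4.64 W/m²; ΔT = 5.29 K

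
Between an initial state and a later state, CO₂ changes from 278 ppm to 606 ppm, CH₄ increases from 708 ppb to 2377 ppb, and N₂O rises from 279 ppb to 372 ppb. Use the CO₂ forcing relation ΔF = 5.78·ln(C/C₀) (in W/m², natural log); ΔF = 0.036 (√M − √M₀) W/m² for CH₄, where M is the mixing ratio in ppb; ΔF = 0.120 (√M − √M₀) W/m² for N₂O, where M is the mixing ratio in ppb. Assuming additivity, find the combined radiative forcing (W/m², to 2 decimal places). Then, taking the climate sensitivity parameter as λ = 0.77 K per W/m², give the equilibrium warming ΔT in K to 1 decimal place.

CO₂: 5.78 × ln(606/278) = 5.78 × ln(2.17986) = 5.78 × 0.77926 = 4.5041 W/m².
CH₄: 0.036 × (√2377 − √708) = 0.036 × (48.7545 − 26.6083) = 0.036 × 22.1462 = 0.7973 W/m².
N₂O: 0.120 × (√372 − √279) = 0.120 × (19.2873 − 16.7033) = 0.120 × 2.5840 = 0.3101 W/m².
Total ΔF = 4.5041 + 0.7973 + 0.3101 = 5.6115 W/m².
ΔT = λ ΔF = 0.77 × 5.61 = 4.3197 K.

ΔF = 5.61 W/m²; ΔT = 4.3 K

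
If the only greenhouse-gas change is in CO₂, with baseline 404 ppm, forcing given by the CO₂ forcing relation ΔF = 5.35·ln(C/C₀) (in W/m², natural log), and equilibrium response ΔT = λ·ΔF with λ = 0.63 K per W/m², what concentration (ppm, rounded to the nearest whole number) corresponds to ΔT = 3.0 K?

Required forcing: ΔF = ΔT/λ = 3.0/0.63 = 4.7619 W/m².
Then ln(C/404) = ΔF/5.35 = 4.7619/5.35 = 0.89007.
So C = 404 × e^0.89007 = 404 × 2.43530 = 983.86 ppm.

C ≈ 984 ppm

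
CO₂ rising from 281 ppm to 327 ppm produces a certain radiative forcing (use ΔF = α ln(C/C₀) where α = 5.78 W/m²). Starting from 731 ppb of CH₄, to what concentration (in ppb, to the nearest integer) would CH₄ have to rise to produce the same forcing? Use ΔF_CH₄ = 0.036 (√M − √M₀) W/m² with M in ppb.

M ≈ 2640 ppb

CO₂ forcing: 5.78 × ln(327/281) = 5.78 × 0.151606 = 0.87628 W/m².
Set 0.036(√M − √731) = 0.87628: √M = 0.87628/0.036 + √731 = 24.3411 + 27.0370 = 51.3781.
M = (51.3781)² = 2639.71 ppb.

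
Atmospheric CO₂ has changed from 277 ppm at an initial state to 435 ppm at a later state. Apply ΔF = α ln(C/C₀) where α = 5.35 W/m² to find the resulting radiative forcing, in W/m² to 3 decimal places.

CO₂: 5.35 × ln(435/277) = 5.35 × ln(1.57040) = 5.35 × 0.45133 = 2.4146 W/m².

ΔF = 2.415 W/m²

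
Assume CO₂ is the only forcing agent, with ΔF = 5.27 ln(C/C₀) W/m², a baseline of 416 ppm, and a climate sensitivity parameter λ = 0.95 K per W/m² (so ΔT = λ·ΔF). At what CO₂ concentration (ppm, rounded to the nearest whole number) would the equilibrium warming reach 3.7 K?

C ≈ 871 ppm

Required forcing: ΔF = ΔT/λ = 3.7/0.95 = 3.8947 W/m².
Then ln(C/416) = ΔF/5.27 = 3.8947/5.27 = 0.73903.
So C = 416 × e^0.73903 = 416 × 2.09390 = 871.06 ppm.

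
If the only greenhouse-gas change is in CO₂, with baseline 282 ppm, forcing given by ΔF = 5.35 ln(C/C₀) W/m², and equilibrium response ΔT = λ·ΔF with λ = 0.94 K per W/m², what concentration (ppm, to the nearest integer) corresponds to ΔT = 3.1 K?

C ≈ 522 ppm

Required forcing: ΔF = ΔT/λ = 3.1/0.94 = 3.2979 W/m².
Then ln(C/282) = ΔF/5.35 = 3.2979/5.35 = 0.61643.
So C = 282 × e^0.61643 = 282 × 1.85230 = 522.35 ppm.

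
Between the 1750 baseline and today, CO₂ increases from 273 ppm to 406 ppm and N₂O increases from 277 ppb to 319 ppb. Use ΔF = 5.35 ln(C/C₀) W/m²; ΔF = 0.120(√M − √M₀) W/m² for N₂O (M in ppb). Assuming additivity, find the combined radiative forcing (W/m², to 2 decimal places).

CO₂: 5.35 × ln(406/273) = 5.35 × ln(1.48718) = 5.35 × 0.39688 = 2.1233 W/m².
N₂O: 0.120 × (√319 − √277) = 0.120 × (17.8606 − 16.6433) = 0.120 × 1.2173 = 0.1461 W/m².
Total ΔF = 2.1233 + 0.1461 = 2.2694 W/m².

ΔF = 2.27 W/m²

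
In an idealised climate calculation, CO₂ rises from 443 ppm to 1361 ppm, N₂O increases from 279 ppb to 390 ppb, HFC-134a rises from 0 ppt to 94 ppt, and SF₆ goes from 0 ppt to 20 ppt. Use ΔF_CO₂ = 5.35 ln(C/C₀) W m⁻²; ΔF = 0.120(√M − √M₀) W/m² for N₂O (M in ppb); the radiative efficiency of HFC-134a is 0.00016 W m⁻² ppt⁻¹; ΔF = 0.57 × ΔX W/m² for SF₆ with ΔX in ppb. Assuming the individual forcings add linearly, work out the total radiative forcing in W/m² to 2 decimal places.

CO₂: 5.35 × ln(1361/443) = 5.35 × ln(3.07223) = 5.35 × 1.12240 = 6.0048 W/m².
N₂O: 0.120 × (√390 − √279) = 0.120 × (19.7484 − 16.7033) = 0.120 × 3.0451 = 0.3654 W/m².
HFC-134a: ΔF = 0.00016 × (94 − 0) = 0.00016 × 94 = 0.0150 W/m².
SF₆: Δ = 20 − 0 = 20 ppt = 0.020 ppb; ΔF = 0.57 × 0.020 = 0.0114 W/m².
Total ΔF = 6.0048 + 0.3654 + 0.0150 + 0.0114 = 6.3966 W/m².

ΔF = 6.40 W/m²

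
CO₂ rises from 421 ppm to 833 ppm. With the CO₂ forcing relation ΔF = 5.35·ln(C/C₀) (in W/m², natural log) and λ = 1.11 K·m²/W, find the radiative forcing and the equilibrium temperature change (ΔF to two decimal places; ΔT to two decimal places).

CO₂: 5.35 × ln(833/421) = 5.35 × ln(1.97862) = 5.35 × 0.68240 = 3.6508 W/m².
ΔT = λ ΔF = 1.11 × 3.65 = 4.0515 K.

ΔF = 3.65 W/m²; ΔT = 4.05 K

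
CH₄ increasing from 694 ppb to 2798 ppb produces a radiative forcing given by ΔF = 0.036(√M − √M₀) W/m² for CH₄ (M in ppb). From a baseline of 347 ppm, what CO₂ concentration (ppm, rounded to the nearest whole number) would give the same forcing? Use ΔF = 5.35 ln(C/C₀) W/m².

CH₄ forcing: 0.036 × (√2798 − √694) = 0.036 × (52.8961 − 26.3439) = 0.036 × 26.5522 = 0.95588 W/m².
Set 5.35 ln(C/347) = 0.95588: ln(C/347) = 0.95588/5.35 = 0.17867, so C = 347 × e^0.17867 = 347 × 1.19563 = 414.88 ppm.

C ≈ 415 ppm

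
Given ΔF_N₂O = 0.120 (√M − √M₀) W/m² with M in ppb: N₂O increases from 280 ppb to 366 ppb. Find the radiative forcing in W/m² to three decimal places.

N₂O: 0.120 × (√366 − √280) = 0.120 × (19.1311 − 16.7332) = 0.120 × 2.3979 = 0.2877 W/m².

ΔF = 0.288 W/m²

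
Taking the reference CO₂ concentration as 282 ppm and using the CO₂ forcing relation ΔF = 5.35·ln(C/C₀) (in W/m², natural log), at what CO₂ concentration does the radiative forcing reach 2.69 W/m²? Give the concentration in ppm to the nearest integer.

Set 5.35 ln(C/282) = 2.69, so ln(C/282) = 2.69/5.35 = 0.50280.
Then C/282 = e^0.50280 = 1.65334, giving C = 282 × 1.65334 = 466.24 ppm.

C ≈ 466 ppm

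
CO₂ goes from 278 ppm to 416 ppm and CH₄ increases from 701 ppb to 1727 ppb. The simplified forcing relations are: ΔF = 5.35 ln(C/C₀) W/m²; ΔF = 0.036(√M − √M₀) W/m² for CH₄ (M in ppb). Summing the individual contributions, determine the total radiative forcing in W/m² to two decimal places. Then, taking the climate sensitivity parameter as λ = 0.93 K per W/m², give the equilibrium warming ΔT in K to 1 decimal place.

CO₂: 5.35 × ln(416/278) = 5.35 × ln(1.49640) = 5.35 × 0.40306 = 2.1564 W/m².
CH₄: 0.036 × (√1727 − √701) = 0.036 × (41.5572 − 26.4764) = 0.036 × 15.0808 = 0.5429 W/m².
Total ΔF = 2.1564 + 0.5429 = 2.6993 W/m².
ΔT = λ ΔF = 0.93 × 2.70 = 2.5110 K.

ΔF = 2.70 W/m²; ΔT = 2.5 K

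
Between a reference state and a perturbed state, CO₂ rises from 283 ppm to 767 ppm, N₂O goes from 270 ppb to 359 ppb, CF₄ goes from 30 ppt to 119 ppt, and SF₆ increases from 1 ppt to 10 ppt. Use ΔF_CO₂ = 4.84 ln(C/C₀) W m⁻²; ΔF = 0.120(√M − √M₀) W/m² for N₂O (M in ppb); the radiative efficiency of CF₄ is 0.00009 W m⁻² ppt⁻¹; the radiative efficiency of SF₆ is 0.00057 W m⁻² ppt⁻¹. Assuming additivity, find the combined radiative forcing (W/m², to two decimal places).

CO₂: 4.84 × ln(767/283) = 4.84 × ln(2.71025) = 4.84 × 0.99704 = 4.8257 W/m².
N₂O: 0.120 × (√359 − √270) = 0.120 × (18.9473 − 16.4317) = 0.120 × 2.5156 = 0.3019 W/m².
CF₄: ΔF = 0.00009 × (119 − 30) = 0.00009 × 89 = 0.0080 W/m².
SF₆: ΔF = 0.00057 × (10 − 1) = 0.00057 × 9 = 0.0051 W/m².
Total ΔF = 4.8257 + 0.3019 + 0.0080 + 0.0051 = 5.1407 W/m².

ΔF = 5.14 W/m²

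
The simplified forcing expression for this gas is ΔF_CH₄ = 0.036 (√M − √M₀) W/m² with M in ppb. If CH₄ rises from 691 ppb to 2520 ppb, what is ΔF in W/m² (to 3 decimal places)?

ΔF = 0.861 W/m²

CH₄: 0.036 × (√2520 − √691) = 0.036 × (50.1996 − 26.2869) = 0.036 × 23.9127 = 0.8609 W/m².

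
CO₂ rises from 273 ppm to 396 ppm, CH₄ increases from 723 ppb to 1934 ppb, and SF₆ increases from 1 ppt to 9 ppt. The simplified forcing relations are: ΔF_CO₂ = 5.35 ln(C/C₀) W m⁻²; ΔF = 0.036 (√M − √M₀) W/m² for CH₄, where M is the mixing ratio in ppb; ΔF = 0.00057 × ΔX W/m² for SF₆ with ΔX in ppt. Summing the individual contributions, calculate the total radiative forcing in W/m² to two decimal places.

ΔF = 2.61 W/m²

CO₂: 5.35 × ln(396/273) = 5.35 × ln(1.45055) = 5.35 × 0.37194 = 1.9899 W/m².
CH₄: 0.036 × (√1934 − √723) = 0.036 × (43.9773 − 26.8887) = 0.036 × 17.0886 = 0.6152 W/m².
SF₆: ΔF = 0.00057 × (9 − 1) = 0.00057 × 8 = 0.0046 W/m².
Total ΔF = 1.9899 + 0.6152 + 0.0046 = 2.6097 W/m².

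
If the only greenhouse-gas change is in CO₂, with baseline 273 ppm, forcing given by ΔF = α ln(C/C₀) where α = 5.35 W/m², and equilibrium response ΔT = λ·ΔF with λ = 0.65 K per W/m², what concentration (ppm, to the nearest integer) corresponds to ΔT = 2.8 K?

Required forcing: ΔF = ΔT/λ = 2.8/0.65 = 4.3077 W/m².
Then ln(C/273) = ΔF/5.35 = 4.3077/5.35 = 0.80518.
So C = 273 × e^0.80518 = 273 × 2.23710 = 610.73 ppm.

C ≈ 611 ppm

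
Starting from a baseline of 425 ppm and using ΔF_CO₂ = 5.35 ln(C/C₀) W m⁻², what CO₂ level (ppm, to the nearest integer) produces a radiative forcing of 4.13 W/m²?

Set 5.35 ln(C/425) = 4.13, so ln(C/425) = 4.13/5.35 = 0.77196.
Then C/425 = e^0.77196 = 2.16400, giving C = 425 × 2.16400 = 919.70 ppm.

C ≈ 920 ppm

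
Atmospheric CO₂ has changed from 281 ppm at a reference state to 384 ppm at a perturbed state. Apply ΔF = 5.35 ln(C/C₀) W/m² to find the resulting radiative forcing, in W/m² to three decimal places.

ΔF = 1.671 W/m²

CO₂: 5.35 × ln(384/281) = 5.35 × ln(1.36655) = 5.35 × 0.31229 = 1.6708 W/m².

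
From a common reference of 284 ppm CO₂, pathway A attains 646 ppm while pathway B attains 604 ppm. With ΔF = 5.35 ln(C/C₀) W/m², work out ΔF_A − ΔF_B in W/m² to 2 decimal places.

ΔF_A = 5.35 ln(646/284) = 5.35 × 0.82183 = 4.3968 W/m².
ΔF_B = 5.35 ln(604/284) = 5.35 × 0.75460 = 4.0371 W/m².
Difference: 4.3968 − 4.0371 = 0.3597 W/m².
(Equivalently, ΔF_A − ΔF_B = 5.35 ln(646/604) = 5.35 × 0.06723 = 0.3597 W/m².)

ΔF_A − ΔF_B = 0.36 W/m²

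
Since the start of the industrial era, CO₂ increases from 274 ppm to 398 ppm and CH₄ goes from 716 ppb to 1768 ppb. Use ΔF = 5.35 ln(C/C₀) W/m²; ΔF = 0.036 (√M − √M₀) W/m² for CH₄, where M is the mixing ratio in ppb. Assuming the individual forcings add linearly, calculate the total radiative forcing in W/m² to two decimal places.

CO₂: 5.35 × ln(398/274) = 5.35 × ln(1.45255) = 5.35 × 0.37332 = 1.9973 W/m².
CH₄: 0.036 × (√1768 − √716) = 0.036 × (42.0476 − 26.7582) = 0.036 × 15.2894 = 0.5504 W/m².
Total ΔF = 1.9973 + 0.5504 = 2.5477 W/m².

ΔF = 2.55 W/m²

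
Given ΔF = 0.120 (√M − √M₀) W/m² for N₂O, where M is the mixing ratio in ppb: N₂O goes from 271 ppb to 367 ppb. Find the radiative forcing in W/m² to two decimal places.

ΔF = 0.32 W/m²

N₂O: 0.120 × (√367 − √271) = 0.120 × (19.1572 − 16.4621) = 0.120 × 2.6951 = 0.3234 W/m².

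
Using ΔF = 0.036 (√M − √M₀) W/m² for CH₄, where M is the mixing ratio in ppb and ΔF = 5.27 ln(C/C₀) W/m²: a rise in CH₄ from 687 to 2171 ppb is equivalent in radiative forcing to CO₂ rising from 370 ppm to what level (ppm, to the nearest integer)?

C ≈ 425 ppm

CH₄ forcing: 0.036 × (√2171 − √687) = 0.036 × (46.5940 − 26.2107) = 0.036 × 20.3833 = 0.73380 W/m².
Set 5.27 ln(C/370) = 0.73380: ln(C/370) = 0.73380/5.27 = 0.13924, so C = 370 × e^0.13924 = 370 × 1.14940 = 425.28 ppm.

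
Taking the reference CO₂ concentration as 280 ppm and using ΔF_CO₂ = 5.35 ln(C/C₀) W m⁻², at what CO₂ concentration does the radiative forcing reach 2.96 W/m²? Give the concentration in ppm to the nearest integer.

Set 5.35 ln(C/280) = 2.96, so ln(C/280) = 2.96/5.35 = 0.55327.
Then C/280 = e^0.55327 = 1.73893, giving C = 280 × 1.73893 = 486.90 ppm.

C ≈ 487 ppm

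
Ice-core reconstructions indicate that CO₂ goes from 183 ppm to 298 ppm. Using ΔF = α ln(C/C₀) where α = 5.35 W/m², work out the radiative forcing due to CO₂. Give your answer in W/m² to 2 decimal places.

CO₂: 5.35 × ln(298/183) = 5.35 × ln(1.62842) = 5.35 × 0.48761 = 2.6087 W/m².

ΔF = 2.61 W/m²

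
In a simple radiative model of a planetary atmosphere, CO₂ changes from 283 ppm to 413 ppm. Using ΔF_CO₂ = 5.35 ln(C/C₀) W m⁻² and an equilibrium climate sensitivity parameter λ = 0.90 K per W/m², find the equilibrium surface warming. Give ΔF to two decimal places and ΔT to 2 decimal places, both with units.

ΔF = 2.02 W/m²; ΔT = 1.82 K

CO₂: 5.35 × ln(413/283) = 5.35 × ln(1.45936) = 5.35 × 0.37800 = 2.0223 W/m².
ΔT = λ ΔF = 0.90 × 2.02 = 1.8180 K.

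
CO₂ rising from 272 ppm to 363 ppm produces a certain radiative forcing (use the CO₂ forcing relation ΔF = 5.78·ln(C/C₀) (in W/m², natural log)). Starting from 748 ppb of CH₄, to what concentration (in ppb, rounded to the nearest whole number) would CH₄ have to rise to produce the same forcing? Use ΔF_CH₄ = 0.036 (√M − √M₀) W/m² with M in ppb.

M ≈ 5430 ppb

CO₂ forcing: 5.78 × ln(363/272) = 5.78 × 0.288601 = 1.66811 W/m².
Set 0.036(√M − √748) = 1.66811: √M = 1.66811/0.036 + √748 = 46.3364 + 27.3496 = 73.6860.
M = (73.6860)² = 5429.63 ppb.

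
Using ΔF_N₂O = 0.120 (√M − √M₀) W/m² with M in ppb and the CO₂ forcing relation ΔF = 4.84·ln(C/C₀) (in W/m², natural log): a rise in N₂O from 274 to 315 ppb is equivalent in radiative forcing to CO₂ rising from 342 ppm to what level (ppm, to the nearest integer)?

N₂O forcing: 0.120 × (√315 − √274) = 0.120 × (17.7482 − 16.5529) = 0.120 × 1.1953 = 0.14344 W/m².
Set 4.84 ln(C/342) = 0.14344: ln(C/342) = 0.14344/4.84 = 0.02964, so C = 342 × e^0.02964 = 342 × 1.03008 = 352.29 ppm.

C ≈ 352 ppm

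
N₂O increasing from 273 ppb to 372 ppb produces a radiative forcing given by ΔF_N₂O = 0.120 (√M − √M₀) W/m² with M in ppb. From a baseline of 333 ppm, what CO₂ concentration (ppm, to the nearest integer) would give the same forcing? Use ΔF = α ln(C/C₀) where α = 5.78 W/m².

C ≈ 353 ppm

N₂O forcing: 0.120 × (√372 − √273) = 0.120 × (19.2873 − 16.5227) = 0.120 × 2.7646 = 0.33175 W/m².
Set 5.78 ln(C/333) = 0.33175: ln(C/333) = 0.33175/5.78 = 0.05740, so C = 333 × e^0.05740 = 333 × 1.05908 = 352.67 ppm.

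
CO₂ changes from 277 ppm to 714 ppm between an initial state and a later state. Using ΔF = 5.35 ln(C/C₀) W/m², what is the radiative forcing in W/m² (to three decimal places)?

ΔF = 5.066 W/m²

CO₂: 5.35 × ln(714/277) = 5.35 × ln(2.57762) = 5.35 × 0.94687 = 5.0658 W/m².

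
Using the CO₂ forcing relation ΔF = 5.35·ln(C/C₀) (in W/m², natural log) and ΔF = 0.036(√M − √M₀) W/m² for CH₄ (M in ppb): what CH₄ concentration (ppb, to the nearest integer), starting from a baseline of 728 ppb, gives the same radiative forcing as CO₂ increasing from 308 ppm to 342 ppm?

M ≈ 1810 ppb

CO₂ forcing: 5.35 × ln(342/308) = 5.35 × 0.104711 = 0.56020 W/m².
Set 0.036(√M − √728) = 0.56020: √M = 0.56020/0.036 + √728 = 15.5611 + 26.9815 = 42.5426.
M = (42.5426)² = 1809.87 ppb.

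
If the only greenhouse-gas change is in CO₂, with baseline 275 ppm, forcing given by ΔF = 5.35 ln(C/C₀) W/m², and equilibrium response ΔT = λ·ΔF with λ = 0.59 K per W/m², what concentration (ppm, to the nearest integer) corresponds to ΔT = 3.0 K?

C ≈ 711 ppm

Required forcing: ΔF = ΔT/λ = 3.0/0.59 = 5.0847 W/m².
Then ln(C/275) = ΔF/5.35 = 5.0847/5.35 = 0.95041.
So C = 275 × e^0.95041 = 275 × 2.58677 = 711.36 ppm.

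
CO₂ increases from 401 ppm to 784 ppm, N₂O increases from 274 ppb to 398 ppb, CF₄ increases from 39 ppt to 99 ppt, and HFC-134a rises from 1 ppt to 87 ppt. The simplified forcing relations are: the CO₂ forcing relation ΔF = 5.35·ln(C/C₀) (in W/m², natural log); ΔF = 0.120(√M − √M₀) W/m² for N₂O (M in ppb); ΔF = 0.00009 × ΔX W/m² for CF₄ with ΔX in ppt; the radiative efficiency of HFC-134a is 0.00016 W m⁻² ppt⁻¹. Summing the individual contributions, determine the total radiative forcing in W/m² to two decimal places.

ΔF = 4.01 W/m²

CO₂: 5.35 × ln(784/401) = 5.35 × ln(1.95511) = 5.35 × 0.67045 = 3.5869 W/m².
N₂O: 0.120 × (√398 − √274) = 0.120 × (19.9499 − 16.5529) = 0.120 × 3.3970 = 0.4076 W/m².
CF₄: ΔF = 0.00009 × (99 − 39) = 0.00009 × 60 = 0.0054 W/m².
HFC-134a: ΔF = 0.00016 × (87 − 1) = 0.00016 × 86 = 0.0138 W/m².
Total ΔF = 3.5869 + 0.4076 + 0.0054 + 0.0138 = 4.0137 W/m².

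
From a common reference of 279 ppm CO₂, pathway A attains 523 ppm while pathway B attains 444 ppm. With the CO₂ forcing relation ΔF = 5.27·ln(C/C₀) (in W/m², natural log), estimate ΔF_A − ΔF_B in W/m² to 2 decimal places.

ΔF_A − ΔF_B = 0.86 W/m²

ΔF_A = 5.27 ln(523/279) = 5.27 × 0.62837 = 3.3115 W/m².
ΔF_B = 5.27 ln(444/279) = 5.27 × 0.46461 = 2.4485 W/m².
Difference: 3.3115 − 2.4485 = 0.8630 W/m².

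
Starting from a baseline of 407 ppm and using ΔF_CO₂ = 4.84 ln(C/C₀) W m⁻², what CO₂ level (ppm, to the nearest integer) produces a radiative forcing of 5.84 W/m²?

Set 4.84 ln(C/407) = 5.84, so ln(C/407) = 5.84/4.84 = 1.20661.
Then C/407 = e^1.20661 = 3.34214, giving C = 407 × 3.34214 = 1360.25 ppm.

C ≈ 1360 ppm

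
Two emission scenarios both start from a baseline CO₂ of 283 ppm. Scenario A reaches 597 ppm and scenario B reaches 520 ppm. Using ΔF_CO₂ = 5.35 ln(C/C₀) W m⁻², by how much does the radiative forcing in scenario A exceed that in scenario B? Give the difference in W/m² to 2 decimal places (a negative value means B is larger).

ΔF_A = 5.35 ln(597/283) = 5.35 × 0.74647 = 3.9936 W/m².
ΔF_B = 5.35 ln(520/283) = 5.35 × 0.60838 = 3.2548 W/m².
Difference: 3.9936 − 3.2548 = 0.7388 W/m².
(Equivalently, ΔF_A − ΔF_B = 5.35 ln(597/520) = 5.35 × 0.13809 = 0.7388 W/m².)

ΔF_A − ΔF_B = 0.74 W/m²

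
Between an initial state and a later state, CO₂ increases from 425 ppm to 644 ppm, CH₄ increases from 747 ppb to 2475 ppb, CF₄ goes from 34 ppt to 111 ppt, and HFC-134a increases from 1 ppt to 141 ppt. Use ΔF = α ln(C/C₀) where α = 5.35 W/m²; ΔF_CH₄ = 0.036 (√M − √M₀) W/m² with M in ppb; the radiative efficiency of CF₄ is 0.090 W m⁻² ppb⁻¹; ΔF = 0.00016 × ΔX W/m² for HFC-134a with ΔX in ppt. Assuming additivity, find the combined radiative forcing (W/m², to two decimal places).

CO₂: 5.35 × ln(644/425) = 5.35 × ln(1.51529) = 5.35 × 0.41561 = 2.2235 W/m².
CH₄: 0.036 × (√2475 − √747) = 0.036 × (49.7494 − 27.3313) = 0.036 × 22.4181 = 0.8071 W/m².
CF₄: Δ = 111 − 34 = 77 ppt = 0.077 ppb; ΔF = 0.090 × 0.077 = 0.0069 W/m².
HFC-134a: ΔF = 0.00016 × (141 − 1) = 0.00016 × 140 = 0.0224 W/m².
Total ΔF = 2.2235 + 0.8071 + 0.0069 + 0.0224 = 3.0599 W/m².

ΔF = 3.06 W/m²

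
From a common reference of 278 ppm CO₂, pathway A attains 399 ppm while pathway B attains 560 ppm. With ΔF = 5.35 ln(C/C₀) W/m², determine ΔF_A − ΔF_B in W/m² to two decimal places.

ΔF_A − ΔF_B = -1.81 W/m²

ΔF_A = 5.35 ln(399/278) = 5.35 × 0.36134 = 1.9332 W/m².
ΔF_B = 5.35 ln(560/278) = 5.35 × 0.70032 = 3.7467 W/m².
Difference: 1.9332 − 3.7467 = -1.8135 W/m².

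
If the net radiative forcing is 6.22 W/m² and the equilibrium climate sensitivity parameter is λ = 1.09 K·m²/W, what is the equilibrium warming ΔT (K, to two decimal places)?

ΔT = 6.78 K

ΔT = λ ΔF = 1.09 × 6.22 = 6.7798 K.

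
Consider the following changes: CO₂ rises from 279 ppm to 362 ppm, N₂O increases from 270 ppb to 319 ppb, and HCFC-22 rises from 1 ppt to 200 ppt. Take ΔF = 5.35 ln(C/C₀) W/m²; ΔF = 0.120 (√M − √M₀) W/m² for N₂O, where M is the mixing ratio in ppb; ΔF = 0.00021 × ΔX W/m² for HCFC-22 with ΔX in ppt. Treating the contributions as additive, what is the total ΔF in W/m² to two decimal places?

ΔF = 1.61 W/m²

CO₂: 5.35 × ln(362/279) = 5.35 × ln(1.29749) = 5.35 × 0.26043 = 1.3933 W/m².
N₂O: 0.120 × (√319 − √270) = 0.120 × (17.8606 − 16.4317) = 0.120 × 1.4289 = 0.1715 W/m².
HCFC-22: ΔF = 0.00021 × (200 − 1) = 0.00021 × 199 = 0.0418 W/m².
Total ΔF = 1.3933 + 0.1715 + 0.0418 = 1.6066 W/m².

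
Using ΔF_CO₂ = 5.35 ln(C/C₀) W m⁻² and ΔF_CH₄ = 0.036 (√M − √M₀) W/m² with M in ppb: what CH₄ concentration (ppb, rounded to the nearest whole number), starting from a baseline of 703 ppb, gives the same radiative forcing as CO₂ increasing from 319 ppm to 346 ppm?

CO₂ forcing: 5.35 × ln(346/319) = 5.35 × 0.081248 = 0.43468 W/m².
Set 0.036(√M − √703) = 0.43468: √M = 0.43468/0.036 + √703 = 12.0744 + 26.5141 = 38.5885.
M = (38.5885)² = 1489.07 ppb.

M ≈ 1489 ppb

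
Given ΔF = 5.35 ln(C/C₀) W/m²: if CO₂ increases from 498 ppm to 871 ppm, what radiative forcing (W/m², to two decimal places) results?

CO₂: 5.35 × ln(871/498) = 5.35 × ln(1.74900) = 5.35 × 0.55904 = 2.9909 W/m².

ΔF = 2.99 W/m²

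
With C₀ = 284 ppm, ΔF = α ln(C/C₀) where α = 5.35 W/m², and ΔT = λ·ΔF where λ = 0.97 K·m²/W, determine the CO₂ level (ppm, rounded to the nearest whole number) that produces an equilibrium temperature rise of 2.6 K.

Required forcing: ΔF = ΔT/λ = 2.6/0.97 = 2.6804 W/m².
Then ln(C/284) = ΔF/5.35 = 2.6804/5.35 = 0.50101.
So C = 284 × e^0.50101 = 284 × 1.65039 = 468.71 ppm.

C ≈ 469 ppm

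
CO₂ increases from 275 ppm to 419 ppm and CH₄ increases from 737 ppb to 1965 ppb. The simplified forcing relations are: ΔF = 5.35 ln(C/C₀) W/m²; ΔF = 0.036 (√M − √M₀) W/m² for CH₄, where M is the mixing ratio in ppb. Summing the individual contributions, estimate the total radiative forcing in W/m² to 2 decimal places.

ΔF = 2.87 W/m²

CO₂: 5.35 × ln(419/275) = 5.35 × ln(1.52364) = 5.35 × 0.42110 = 2.2529 W/m².
CH₄: 0.036 × (√1965 − √737) = 0.036 × (44.3283 − 27.1477) = 0.036 × 17.1806 = 0.6185 W/m².
Total ΔF = 2.2529 + 0.6185 = 2.8714 W/m².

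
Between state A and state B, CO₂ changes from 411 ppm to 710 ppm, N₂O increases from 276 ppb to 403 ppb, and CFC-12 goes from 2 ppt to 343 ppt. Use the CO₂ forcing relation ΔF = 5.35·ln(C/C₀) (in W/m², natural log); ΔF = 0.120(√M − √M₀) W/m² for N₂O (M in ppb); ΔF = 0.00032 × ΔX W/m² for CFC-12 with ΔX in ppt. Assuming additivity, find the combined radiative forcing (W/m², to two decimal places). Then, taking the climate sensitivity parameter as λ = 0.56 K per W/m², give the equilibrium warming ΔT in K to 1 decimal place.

CO₂: 5.35 × ln(710/411) = 5.35 × ln(1.72749) = 5.35 × 0.54667 = 2.9247 W/m².
N₂O: 0.120 × (√403 − √276) = 0.120 × (20.0749 − 16.6132) = 0.120 × 3.4617 = 0.4154 W/m².
CFC-12: ΔF = 0.00032 × (343 − 2) = 0.00032 × 341 = 0.1091 W/m².
Total ΔF = 2.9247 + 0.4154 + 0.1091 = 3.4492 W/m².
ΔT = λ ΔF = 0.56 × 3.45 = 1.9320 K.

ΔF = 3.45 W/m²; ΔT = 1.9 K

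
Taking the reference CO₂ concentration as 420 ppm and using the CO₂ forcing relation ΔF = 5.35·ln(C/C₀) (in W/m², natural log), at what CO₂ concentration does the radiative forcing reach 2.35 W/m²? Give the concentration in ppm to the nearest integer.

C ≈ 652 ppm

Set 5.35 ln(C/420) = 2.35, so ln(C/420) = 2.35/5.35 = 0.43925.
Then C/420 = e^0.43925 = 1.55154, giving C = 420 × 1.55154 = 651.65 ppm.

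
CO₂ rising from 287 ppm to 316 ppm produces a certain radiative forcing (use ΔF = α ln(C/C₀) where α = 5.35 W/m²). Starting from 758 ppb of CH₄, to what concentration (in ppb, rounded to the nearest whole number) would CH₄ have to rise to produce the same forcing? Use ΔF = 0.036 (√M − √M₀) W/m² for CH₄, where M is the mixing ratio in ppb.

M ≈ 1750 ppb

CO₂ forcing: 5.35 × ln(316/287) = 5.35 × 0.096260 = 0.51499 W/m².
Set 0.036(√M − √758) = 0.51499: √M = 0.51499/0.036 + √758 = 14.3053 + 27.5318 = 41.8371.
M = (41.8371)² = 1750.34 ppb.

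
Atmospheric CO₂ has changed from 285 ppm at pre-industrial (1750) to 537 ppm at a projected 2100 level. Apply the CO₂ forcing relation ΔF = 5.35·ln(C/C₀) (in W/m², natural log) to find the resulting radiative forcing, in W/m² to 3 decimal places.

ΔF = 3.389 W/m²

CO₂: 5.35 × ln(537/285) = 5.35 × ln(1.88421) = 5.35 × 0.63351 = 3.3893 W/m².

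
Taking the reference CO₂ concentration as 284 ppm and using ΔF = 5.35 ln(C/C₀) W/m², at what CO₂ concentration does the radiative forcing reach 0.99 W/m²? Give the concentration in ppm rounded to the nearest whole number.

C ≈ 342 ppm

Set 5.35 ln(C/284) = 0.99, so ln(C/284) = 0.99/5.35 = 0.18505.
Then C/284 = e^0.18505 = 1.20328, giving C = 284 × 1.20328 = 341.73 ppm.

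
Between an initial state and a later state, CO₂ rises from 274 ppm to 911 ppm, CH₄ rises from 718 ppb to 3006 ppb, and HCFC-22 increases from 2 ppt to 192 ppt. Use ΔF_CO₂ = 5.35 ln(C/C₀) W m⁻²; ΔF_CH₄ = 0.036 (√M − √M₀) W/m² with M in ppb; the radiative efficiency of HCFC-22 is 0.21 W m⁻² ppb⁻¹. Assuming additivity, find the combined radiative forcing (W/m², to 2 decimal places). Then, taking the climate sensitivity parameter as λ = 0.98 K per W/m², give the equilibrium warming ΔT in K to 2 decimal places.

CO₂: 5.35 × ln(911/274) = 5.35 × ln(3.32482) = 5.35 × 1.20142 = 6.4276 W/m².
CH₄: 0.036 × (√3006 − √718) = 0.036 × (54.8270 − 26.7955) = 0.036 × 28.0315 = 1.0091 W/m².
HCFC-22: Δ = 192 − 2 = 190 ppt = 0.190 ppb; ΔF = 0.21 × 0.190 = 0.0399 W/m².
Total ΔF = 6.4276 + 1.0091 + 0.0399 = 7.4766 W/m².
ΔT = λ ΔF = 0.98 × 7.48 = 7.3304 K.

ΔF = 7.48 W/m²; ΔT = 7.33 K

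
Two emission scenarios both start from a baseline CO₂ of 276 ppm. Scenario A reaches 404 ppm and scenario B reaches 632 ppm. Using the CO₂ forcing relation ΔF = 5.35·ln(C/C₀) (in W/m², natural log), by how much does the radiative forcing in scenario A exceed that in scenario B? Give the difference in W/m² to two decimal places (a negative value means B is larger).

ΔF_A = 5.35 ln(404/276) = 5.35 × 0.38101 = 2.0384 W/m².
ΔF_B = 5.35 ln(632/276) = 5.35 × 0.82849 = 4.4324 W/m².
Difference: 2.0384 − 4.4324 = -2.3940 W/m².
(Equivalently, ΔF_A − ΔF_B = 5.35 ln(404/632) = 5.35 × -0.44747 = -2.3940 W/m².)

ΔF_A − ΔF_B = -2.39 W/m²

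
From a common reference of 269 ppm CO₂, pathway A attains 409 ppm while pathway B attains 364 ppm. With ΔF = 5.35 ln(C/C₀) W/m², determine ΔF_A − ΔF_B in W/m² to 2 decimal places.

ΔF_A = 5.35 ln(409/269) = 5.35 × 0.41900 = 2.2417 W/m².
ΔF_B = 5.35 ln(364/269) = 5.35 × 0.30244 = 1.6181 W/m².
Difference: 2.2417 − 1.6181 = 0.6236 W/m².
(Equivalently, ΔF_A − ΔF_B = 5.35 ln(409/364) = 5.35 × 0.11656 = 0.6236 W/m².)

ΔF_A − ΔF_B = 0.62 W/m²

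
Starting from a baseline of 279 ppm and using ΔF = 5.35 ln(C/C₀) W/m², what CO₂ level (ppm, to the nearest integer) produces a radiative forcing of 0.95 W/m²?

C ≈ 333 ppm

Set 5.35 ln(C/279) = 0.95, so ln(C/279) = 0.95/5.35 = 0.17757.
Then C/279 = e^0.17757 = 1.19431, giving C = 279 × 1.19431 = 333.21 ppm.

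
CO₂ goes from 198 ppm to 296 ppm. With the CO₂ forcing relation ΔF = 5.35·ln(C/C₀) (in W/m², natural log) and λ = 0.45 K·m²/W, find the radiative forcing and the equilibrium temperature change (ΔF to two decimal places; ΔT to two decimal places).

ΔF = 2.15 W/m²; ΔT = 0.97 K

CO₂: 5.35 × ln(296/198) = 5.35 × ln(1.49495) = 5.35 × 0.40209 = 2.1512 W/m².
ΔT = λ ΔF = 0.45 × 2.15 = 0.9675 K.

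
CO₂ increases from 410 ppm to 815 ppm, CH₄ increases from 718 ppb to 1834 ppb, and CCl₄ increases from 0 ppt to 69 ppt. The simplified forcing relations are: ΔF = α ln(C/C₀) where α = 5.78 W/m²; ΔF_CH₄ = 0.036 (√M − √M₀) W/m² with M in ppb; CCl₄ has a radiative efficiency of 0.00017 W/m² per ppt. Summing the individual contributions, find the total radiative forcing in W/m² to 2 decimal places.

CO₂: 5.78 × ln(815/410) = 5.78 × ln(1.98780) = 5.78 × 0.68703 = 3.9710 W/m².
CH₄: 0.036 × (√1834 − √718) = 0.036 × (42.8252 − 26.7955) = 0.036 × 16.0297 = 0.5771 W/m².
CCl₄: ΔF = 0.00017 × (69 − 0) = 0.00017 × 69 = 0.0117 W/m².
Total ΔF = 3.9710 + 0.5771 + 0.0117 = 4.5598 W/m².

ΔF = 4.56 W/m²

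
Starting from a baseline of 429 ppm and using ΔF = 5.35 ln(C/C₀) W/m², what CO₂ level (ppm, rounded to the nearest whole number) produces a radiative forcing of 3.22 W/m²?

Set 5.35 ln(C/429) = 3.22, so ln(C/429) = 3.22/5.35 = 0.60187.
Then C/429 = e^0.60187 = 1.82553, giving C = 429 × 1.82553 = 783.15 ppm.

C ≈ 783 ppm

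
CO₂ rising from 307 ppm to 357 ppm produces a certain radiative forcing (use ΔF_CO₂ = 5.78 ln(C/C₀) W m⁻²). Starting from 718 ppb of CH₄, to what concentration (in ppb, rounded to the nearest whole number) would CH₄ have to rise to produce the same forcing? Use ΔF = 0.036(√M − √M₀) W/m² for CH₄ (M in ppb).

CO₂ forcing: 5.78 × ln(357/307) = 5.78 × 0.150888 = 0.87213 W/m².
Set 0.036(√M − √718) = 0.87213: √M = 0.87213/0.036 + √718 = 24.2258 + 26.7955 = 51.0213.
M = (51.0213)² = 2603.17 ppb.

M ≈ 2603 ppb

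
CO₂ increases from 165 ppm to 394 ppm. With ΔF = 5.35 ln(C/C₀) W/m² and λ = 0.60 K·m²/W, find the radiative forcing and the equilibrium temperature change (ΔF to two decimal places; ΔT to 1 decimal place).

CO₂: 5.35 × ln(394/165) = 5.35 × ln(2.38788) = 5.35 × 0.87041 = 4.6567 W/m².
ΔT = λ ΔF = 0.60 × 4.66 = 2.7960 K.

ΔF = 4.66 W/m²; ΔT = 2.8 K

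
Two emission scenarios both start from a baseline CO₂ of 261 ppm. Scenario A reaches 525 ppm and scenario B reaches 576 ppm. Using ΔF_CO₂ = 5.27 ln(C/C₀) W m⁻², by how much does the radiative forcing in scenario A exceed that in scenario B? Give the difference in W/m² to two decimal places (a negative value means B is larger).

ΔF_A − ΔF_B = -0.49 W/m²

ΔF_A = 5.27 ln(525/261) = 5.27 × 0.69888 = 3.6831 W/m².
ΔF_B = 5.27 ln(576/261) = 5.27 × 0.79159 = 4.1717 W/m².
Difference: 3.6831 − 4.1717 = -0.4886 W/m².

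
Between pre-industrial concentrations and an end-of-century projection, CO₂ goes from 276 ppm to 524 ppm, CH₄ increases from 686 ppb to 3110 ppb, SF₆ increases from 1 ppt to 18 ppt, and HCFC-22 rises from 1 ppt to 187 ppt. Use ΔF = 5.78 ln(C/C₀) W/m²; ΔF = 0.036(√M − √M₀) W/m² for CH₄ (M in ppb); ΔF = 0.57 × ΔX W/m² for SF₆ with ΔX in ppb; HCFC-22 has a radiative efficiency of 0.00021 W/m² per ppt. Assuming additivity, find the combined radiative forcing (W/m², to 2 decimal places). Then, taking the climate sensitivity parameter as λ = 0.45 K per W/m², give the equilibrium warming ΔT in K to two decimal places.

CO₂: 5.78 × ln(524/276) = 5.78 × ln(1.89855) = 5.78 × 0.64109 = 3.7055 W/m².
CH₄: 0.036 × (√3110 − √686) = 0.036 × (55.7674 − 26.1916) = 0.036 × 29.5758 = 1.0647 W/m².
SF₆: Δ = 18 − 1 = 17 ppt = 0.017 ppb; ΔF = 0.57 × 0.017 = 0.0097 W/m².
HCFC-22: ΔF = 0.00021 × (187 − 1) = 0.00021 × 186 = 0.0391 W/m².
Total ΔF = 3.7055 + 1.0647 + 0.0097 + 0.0391 = 4.8190 W/m².
ΔT = λ ΔF = 0.45 × 4.82 = 2.1690 K.

ΔF = 4.82 W/m²; ΔT = 2.17 K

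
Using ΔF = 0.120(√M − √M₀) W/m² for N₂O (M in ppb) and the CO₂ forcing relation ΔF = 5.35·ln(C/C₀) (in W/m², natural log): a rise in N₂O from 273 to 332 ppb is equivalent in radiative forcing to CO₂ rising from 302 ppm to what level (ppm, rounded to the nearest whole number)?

C ≈ 314 ppm

N₂O forcing: 0.120 × (√332 − √273) = 0.120 × (18.2209 − 16.5227) = 0.120 × 1.6982 = 0.20378 W/m².
Set 5.35 ln(C/302) = 0.20378: ln(C/302) = 0.20378/5.35 = 0.03809, so C = 302 × e^0.03809 = 302 × 1.03882 = 313.72 ppm.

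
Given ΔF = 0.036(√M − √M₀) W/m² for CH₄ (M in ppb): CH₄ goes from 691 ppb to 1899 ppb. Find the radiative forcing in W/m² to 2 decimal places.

ΔF = 0.62 W/m²

CH₄: 0.036 × (√1899 − √691) = 0.036 × (43.5775 − 26.2869) = 0.036 × 17.2906 = 0.6225 W/m².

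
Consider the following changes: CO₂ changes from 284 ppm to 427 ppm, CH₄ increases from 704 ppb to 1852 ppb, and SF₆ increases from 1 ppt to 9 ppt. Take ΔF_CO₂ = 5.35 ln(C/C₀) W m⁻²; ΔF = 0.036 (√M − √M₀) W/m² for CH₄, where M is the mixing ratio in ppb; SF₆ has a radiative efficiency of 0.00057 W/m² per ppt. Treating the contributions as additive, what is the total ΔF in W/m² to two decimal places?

CO₂: 5.35 × ln(427/284) = 5.35 × ln(1.50352) = 5.35 × 0.40781 = 2.1818 W/m².
CH₄: 0.036 × (√1852 − √704) = 0.036 × (43.0349 − 26.5330) = 0.036 × 16.5019 = 0.5941 W/m².
SF₆: ΔF = 0.00057 × (9 − 1) = 0.00057 × 8 = 0.0046 W/m².
Total ΔF = 2.1818 + 0.5941 + 0.0046 = 2.7805 W/m².

ΔF = 2.78 W/m²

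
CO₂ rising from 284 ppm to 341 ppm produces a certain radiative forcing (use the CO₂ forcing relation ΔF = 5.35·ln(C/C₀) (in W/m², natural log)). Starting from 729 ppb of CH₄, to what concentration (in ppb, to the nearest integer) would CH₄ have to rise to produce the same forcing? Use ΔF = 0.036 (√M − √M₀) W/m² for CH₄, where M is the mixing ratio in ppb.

M ≈ 2936 ppb

CO₂ forcing: 5.35 × ln(341/284) = 5.35 × 0.182908 = 0.97856 W/m².
Set 0.036(√M − √729) = 0.97856: √M = 0.97856/0.036 + √729 = 27.1822 + 27.0000 = 54.1822.
M = (54.1822)² = 2935.71 ppb.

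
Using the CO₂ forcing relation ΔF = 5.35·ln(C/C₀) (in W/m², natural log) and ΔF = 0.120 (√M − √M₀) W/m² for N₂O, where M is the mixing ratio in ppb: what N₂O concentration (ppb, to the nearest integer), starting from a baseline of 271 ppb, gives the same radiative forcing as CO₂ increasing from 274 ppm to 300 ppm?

CO₂ forcing: 5.35 × ln(300/274) = 5.35 × 0.090654 = 0.48500 W/m².
Set 0.120(√M − √271) = 0.48500: √M = 0.48500/0.120 + √271 = 4.0417 + 16.4621 = 20.5038.
M = (20.5038)² = 420.41 ppb.

M ≈ 420 ppb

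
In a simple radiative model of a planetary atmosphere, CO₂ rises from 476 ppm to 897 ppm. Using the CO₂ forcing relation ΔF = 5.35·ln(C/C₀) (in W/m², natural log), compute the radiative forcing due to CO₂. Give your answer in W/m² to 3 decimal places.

ΔF = 3.390 W/m²

CO₂: 5.35 × ln(897/476) = 5.35 × ln(1.88445) = 5.35 × 0.63364 = 3.3900 W/m².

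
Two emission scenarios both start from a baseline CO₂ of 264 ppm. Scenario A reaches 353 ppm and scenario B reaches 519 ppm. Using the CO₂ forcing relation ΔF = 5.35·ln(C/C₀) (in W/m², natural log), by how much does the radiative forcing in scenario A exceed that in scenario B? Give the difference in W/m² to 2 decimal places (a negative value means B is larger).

ΔF_A − ΔF_B = -2.06 W/m²

ΔF_A = 5.35 ln(353/264) = 5.35 × 0.29052 = 1.5543 W/m².
ΔF_B = 5.35 ln(519/264) = 5.35 × 0.67595 = 3.6163 W/m².
Difference: 1.5543 − 3.6163 = -2.0620 W/m².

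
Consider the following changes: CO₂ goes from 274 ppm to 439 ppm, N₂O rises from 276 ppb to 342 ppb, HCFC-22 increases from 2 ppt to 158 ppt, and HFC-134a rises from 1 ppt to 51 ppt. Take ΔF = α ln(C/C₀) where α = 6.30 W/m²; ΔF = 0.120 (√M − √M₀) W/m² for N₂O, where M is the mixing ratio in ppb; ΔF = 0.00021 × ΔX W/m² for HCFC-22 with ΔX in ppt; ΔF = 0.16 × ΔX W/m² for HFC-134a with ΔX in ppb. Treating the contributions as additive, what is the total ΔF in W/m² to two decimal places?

CO₂: 6.30 × ln(439/274) = 6.30 × ln(1.60219) = 6.30 × 0.47137 = 2.9696 W/m².
N₂O: 0.120 × (√342 − √276) = 0.120 × (18.4932 − 16.6132) = 0.120 × 1.8800 = 0.2256 W/m².
HCFC-22: ΔF = 0.00021 × (158 − 2) = 0.00021 × 156 = 0.0328 W/m².
HFC-134a: Δ = 51 − 1 = 50 ppt = 0.050 ppb; ΔF = 0.16 × 0.050 = 0.0080 W/m².
Total ΔF = 2.9696 + 0.2256 + 0.0328 + 0.0080 = 3.2360 W/m².

ΔF = 3.24 W/m²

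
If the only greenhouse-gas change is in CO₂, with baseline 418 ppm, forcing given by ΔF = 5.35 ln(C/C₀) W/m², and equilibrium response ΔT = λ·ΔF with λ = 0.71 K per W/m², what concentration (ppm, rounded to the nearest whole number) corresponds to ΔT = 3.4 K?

C ≈ 1023 ppm

Required forcing: ΔF = ΔT/λ = 3.4/0.71 = 4.7887 W/m².
Then ln(C/418) = ΔF/5.35 = 4.7887/5.35 = 0.89508.
So C = 418 × e^0.89508 = 418 × 2.44753 = 1023.07 ppm.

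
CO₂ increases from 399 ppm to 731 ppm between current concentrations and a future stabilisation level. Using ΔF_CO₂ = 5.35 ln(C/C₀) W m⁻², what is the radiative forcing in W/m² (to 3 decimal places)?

ΔF = 3.239 W/m²

CO₂: 5.35 × ln(731/399) = 5.35 × ln(1.83208) = 5.35 × 0.60545 = 3.2392 W/m².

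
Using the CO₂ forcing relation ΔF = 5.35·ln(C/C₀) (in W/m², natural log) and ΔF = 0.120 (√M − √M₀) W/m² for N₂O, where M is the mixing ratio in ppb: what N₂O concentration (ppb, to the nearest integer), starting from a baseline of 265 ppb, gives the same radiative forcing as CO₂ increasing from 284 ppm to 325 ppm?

CO₂ forcing: 5.35 × ln(325/284) = 5.35 × 0.134851 = 0.72145 W/m².
Set 0.120(√M − √265) = 0.72145: √M = 0.72145/0.120 + √265 = 6.0121 + 16.2788 = 22.2909.
M = (22.2909)² = 496.88 ppb.

M ≈ 497 ppb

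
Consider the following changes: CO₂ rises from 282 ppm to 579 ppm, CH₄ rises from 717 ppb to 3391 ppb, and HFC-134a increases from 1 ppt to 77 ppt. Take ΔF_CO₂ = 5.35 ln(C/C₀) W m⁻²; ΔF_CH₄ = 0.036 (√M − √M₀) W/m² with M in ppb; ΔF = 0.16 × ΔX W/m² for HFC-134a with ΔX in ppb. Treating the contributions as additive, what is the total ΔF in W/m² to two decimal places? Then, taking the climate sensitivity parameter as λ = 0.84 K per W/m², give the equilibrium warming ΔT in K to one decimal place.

CO₂: 5.35 × ln(579/282) = 5.35 × ln(2.05319) = 5.35 × 0.71939 = 3.8487 W/m².
CH₄: 0.036 × (√3391 − √717) = 0.036 × (58.2323 − 26.7769) = 0.036 × 31.4554 = 1.1324 W/m².
HFC-134a: Δ = 77 − 1 = 76 ppt = 0.076 ppb; ΔF = 0.16 × 0.076 = 0.0122 W/m².
Total ΔF = 3.8487 + 1.1324 + 0.0122 = 4.9933 W/m².
ΔT = λ ΔF = 0.84 × 4.99 = 4.1916 K.

ΔF = 4.99 W/m²; ΔT = 4.2 K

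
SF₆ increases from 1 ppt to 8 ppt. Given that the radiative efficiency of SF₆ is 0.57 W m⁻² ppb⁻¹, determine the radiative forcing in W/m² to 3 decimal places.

SF₆: Δ = 8 − 1 = 7 ppt = 0.007 ppb; ΔF = 0.57 × 0.007 = 0.0040 W/m².

ΔF = 0.004 W/m²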